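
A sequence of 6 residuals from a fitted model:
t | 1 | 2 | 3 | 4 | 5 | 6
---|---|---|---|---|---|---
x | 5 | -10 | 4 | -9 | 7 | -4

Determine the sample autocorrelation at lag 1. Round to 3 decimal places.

Mean x̄ = (5 − 10 + 4 − 9 + 7 − 4)/6 = -1.1667
Deviations from mean: 6.1667, -8.8333, 5.1667, -7.8333, 8.1667, -2.8333
Σ(x_t−x̄)(x_{t+1}−x̄) = (-54.4722) + (-45.6389) + (-40.4722) + (-63.9722) + (-23.1389) = -227.6944
Denominator Σ(x_t−x̄)² = 278.8333
r_1 = -227.6944 / 278.8333 = -0.817

-0.817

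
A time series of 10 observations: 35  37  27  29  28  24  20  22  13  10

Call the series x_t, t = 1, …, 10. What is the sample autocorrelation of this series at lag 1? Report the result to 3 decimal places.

Mean x̄ = (35 + 37 + 27 + 29 + 28 + 24 + 20 + 22 + 13 + 10)/10 = 24.5000
Numerator Σ_{t=1}^{9}(x_t−x̄)(x_{t+1}−x̄) = 396.7500
Denominator Σ(x_t−x̄)² = 674.5000
r_1 = 396.7500 / 674.5000 = 0.588

0.588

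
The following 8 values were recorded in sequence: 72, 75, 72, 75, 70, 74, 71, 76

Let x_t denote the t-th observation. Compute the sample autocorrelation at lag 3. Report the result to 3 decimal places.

-0.667

Mean x̄ = (72 + 75 + 72 + 75 + 70 + 74 + 71 + 76)/8 = 73.1250
Deviations from mean: -1.1250, 1.8750, -1.1250, 1.8750, -3.1250, 0.8750, -2.1250, 2.8750
Numerator Σ_{t=1}^{5}(x_t−x̄)(x_{t+3}−x̄) = -21.9219
Denominator Σ(x_t−x̄)² = 32.8750
r_3 = -21.9219 / 32.8750 = -0.667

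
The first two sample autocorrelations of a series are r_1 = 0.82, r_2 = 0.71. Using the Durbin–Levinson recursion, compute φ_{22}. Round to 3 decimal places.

0.115

φ_{22} = (r_2 − r_1²) / (1 − r_1²)
r_1² = (0.82)² = 0.6724
Numerator = 0.71 − 0.6724 = 0.0376; denominator = 1 − 0.6724 = 0.3276
φ_{22} = 0.0376 / 0.3276 = 0.115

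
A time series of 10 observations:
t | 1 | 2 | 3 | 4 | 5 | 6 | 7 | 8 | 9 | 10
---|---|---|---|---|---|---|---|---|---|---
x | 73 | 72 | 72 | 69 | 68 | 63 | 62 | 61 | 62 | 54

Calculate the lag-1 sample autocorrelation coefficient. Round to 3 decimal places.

0.573

Mean x̄ = (73 + 72 + 72 + 69 + 68 + 63 + 62 + 61 + 62 + 54)/10 = 65.6000
Numerator Σ_{t=1}^{9}(x_t−x̄)(x_{t+1}−x̄) = 196.2400
Denominator Σ(x_t−x̄)² = 342.4000
r_1 = 196.2400 / 342.4000 = 0.573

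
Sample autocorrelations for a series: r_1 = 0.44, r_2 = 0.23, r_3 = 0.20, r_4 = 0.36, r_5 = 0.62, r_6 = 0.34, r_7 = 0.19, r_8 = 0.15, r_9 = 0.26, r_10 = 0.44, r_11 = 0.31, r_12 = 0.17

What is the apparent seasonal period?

The largest autocorrelation is r_5 = 0.62; the remaining lags stay at or below 0.44. The elevated value at lag 1 (0.44), dropping to 0.23 at lag 2, reflects decaying short-term dependence rather than seasonality.
The dominant spike at lag 5 indicates a seasonal period of 5.

5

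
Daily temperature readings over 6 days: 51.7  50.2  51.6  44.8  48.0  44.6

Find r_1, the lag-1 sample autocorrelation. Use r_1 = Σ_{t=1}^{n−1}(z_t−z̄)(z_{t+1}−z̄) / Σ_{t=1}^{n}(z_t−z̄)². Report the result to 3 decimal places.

0.059

Mean z̄ = (51.7 + 50.2 + 51.6 + 44.8 + 48.0 + 44.6)/6 = 48.4833
Σ(z_t−z̄)(z_{t+1}−z̄) = (5.5219) + (5.3503) + (-11.4797) + (1.7803) + (1.8769) = 3.0497
Denominator Σ(z_t−z̄)² = 51.8883
r_1 = 3.0497 / 51.8883 = 0.059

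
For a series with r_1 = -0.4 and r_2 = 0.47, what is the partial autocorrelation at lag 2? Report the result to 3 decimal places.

0.369

φ_{22} = (r_2 − r_1²) / (1 − r_1²)
r_1² = (-0.4)² = 0.16
Numerator = 0.47 − 0.1600 = 0.3100; denominator = 1 − 0.1600 = 0.8400
φ_{22} = 0.3100 / 0.8400 = 0.369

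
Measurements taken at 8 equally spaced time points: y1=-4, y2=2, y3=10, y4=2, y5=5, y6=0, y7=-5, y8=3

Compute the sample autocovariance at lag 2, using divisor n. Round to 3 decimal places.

-5.488

Mean ȳ = (-4 + 2 + 10 + 2 + 5 + 0 − 5 + 3)/8 = 1.6250
Σ_{t=1}^{6}(y_t−ȳ)(y_{t+2}−ȳ) = -43.9063
γ_2 = -43.9063 / 8 = -5.488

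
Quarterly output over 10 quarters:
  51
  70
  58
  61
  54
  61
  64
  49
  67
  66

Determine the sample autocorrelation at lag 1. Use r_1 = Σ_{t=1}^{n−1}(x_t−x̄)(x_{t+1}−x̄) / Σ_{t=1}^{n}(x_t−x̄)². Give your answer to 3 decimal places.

-0.448

Mean x̄ = (51 + 70 + 58 + 61 + 54 + 61 + 64 + 49 + 67 + 66)/10 = 60.1000
Numerator Σ_{t=1}^{9}(x_t−x̄)(x_{t+1}−x̄) = -199.4100
Denominator Σ(x_t−x̄)² = 444.9000
r_1 = -199.4100 / 444.9000 = -0.448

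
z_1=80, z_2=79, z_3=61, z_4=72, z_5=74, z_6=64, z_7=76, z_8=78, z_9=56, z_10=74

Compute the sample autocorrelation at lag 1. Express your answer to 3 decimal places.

Mean z̄ = (80 + 79 + 61 + 72 + 74 + 64 + 76 + 78 + 56 + 74)/10 = 71.4000
Numerator Σ_{t=1}^{9}(z_t−z̄)(z_{t+1}−z̄) = -182.9600
Denominator Σ(z_t−z̄)² = 610.4000
r_1 = -182.9600 / 610.4000 = -0.300

-0.300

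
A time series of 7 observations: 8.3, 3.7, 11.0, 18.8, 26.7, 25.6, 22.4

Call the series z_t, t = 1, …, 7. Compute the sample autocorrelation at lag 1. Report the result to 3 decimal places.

Mean z̄ = (8.3 + 3.7 + 11.0 + 18.8 + 26.7 + 25.6 + 22.4)/7 = 16.6429
Σ(z_t−z̄)(z_{t+1}−z̄) = (107.9804) + (73.0347) + (-12.1724) + (21.6947) + (90.0833) + (51.5676) = 332.1882
Denominator Σ(z_t−z̄)² = 488.1371
r_1 = 332.1882 / 488.1371 = 0.681

0.681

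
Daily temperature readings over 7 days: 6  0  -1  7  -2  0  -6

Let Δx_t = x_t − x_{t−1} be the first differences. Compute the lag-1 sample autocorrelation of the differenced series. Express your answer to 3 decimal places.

-0.545

First differences Δx: -6, -1, 8, -9, 2, -6
Mean of differences = -2.0000
Numerator Σ(Δx_t−Δx̄)(Δx_{t+1}−Δx̄) = -108.0000
Denominator Σ(Δx_t−Δx̄)² = 198.0000
r_1(Δx) = -108.0000 / 198.0000 = -0.545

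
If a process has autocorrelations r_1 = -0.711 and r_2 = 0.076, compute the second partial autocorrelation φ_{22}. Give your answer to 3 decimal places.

-0.869

φ_{22} = (r_2 − r_1²) / (1 − r_1²)
r_1² = (-0.711)² = 0.505521
Numerator = 0.076 − 0.5055 = -0.4295; denominator = 1 − 0.5055 = 0.4945
φ_{22} = -0.4295 / 0.4945 = -0.869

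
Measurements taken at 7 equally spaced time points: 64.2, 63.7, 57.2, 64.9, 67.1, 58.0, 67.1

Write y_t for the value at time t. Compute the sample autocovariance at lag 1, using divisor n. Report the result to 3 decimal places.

Mean ȳ = (64.2 + 63.7 + 57.2 + 64.9 + 67.1 + 58.0 + 67.1)/7 = 63.1714
Σ_{t=1}^{6}(y_t−ȳ)(y_{t+1}−ȳ) = -46.7765
γ_1 = -46.7765 / 7 = -6.682

-6.682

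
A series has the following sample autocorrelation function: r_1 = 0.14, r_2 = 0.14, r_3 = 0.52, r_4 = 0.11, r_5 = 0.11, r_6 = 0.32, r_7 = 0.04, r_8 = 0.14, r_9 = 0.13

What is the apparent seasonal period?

3

The largest autocorrelation is r_3 = 0.52, with a weaker echo at lag 6 (0.32); the remaining lags stay at or below 0.14.
The dominant spike at lag 3 indicates a seasonal period of 3.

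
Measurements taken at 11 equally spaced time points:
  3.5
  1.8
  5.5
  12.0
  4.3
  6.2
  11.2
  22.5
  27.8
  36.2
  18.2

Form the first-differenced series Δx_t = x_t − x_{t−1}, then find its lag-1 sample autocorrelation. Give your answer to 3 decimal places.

First differences Δx: -1.7, 3.7, 6.5, -7.7, 1.9, 5.0, 11.3, 5.3, 8.4, -18.0
Mean of differences = 1.4700
Numerator Σ(Δx_t−Δx̄)(Δx_{t+1}−Δx̄) = -80.4389
Denominator Σ(Δx_t−Δx̄)² = 675.4610
r_1(Δx) = -80.4389 / 675.4610 = -0.119

-0.119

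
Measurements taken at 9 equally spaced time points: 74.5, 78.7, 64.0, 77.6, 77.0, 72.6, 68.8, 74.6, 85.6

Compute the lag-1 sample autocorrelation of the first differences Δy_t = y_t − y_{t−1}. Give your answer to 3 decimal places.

-0.346

First differences Δy: 4.2, -14.7, 13.6, -0.6, -4.4, -3.8, 5.8, 11.0
Mean of differences = 1.3875
Numerator Σ(Δy_t−Δȳ)(Δy_{t+1}−Δȳ) = -204.9364
Denominator Σ(Δy_t−Δȳ)² = 592.0888
r_1(Δy) = -204.9364 / 592.0888 = -0.346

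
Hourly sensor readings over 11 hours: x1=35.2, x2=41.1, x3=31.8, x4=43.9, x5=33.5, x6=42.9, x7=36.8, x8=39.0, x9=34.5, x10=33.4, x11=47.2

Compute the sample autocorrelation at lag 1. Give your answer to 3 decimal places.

-0.585

Mean x̄ = (35.2 + 41.1 + 31.8 + 43.9 + 33.5 + 42.9 + 36.8 + 39.0 + 34.5 + 33.4 + 47.2)/11 = 38.1182
Numerator Σ_{t=1}^{10}(x_t−x̄)(x_{t+1}−x̄) = -149.2912
Denominator Σ(x_t−x̄)² = 255.2964
r_1 = -149.2912 / 255.2964 = -0.585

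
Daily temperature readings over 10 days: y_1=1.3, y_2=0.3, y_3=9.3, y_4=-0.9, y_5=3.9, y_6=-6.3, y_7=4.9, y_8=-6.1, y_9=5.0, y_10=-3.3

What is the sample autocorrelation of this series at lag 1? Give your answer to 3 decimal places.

-0.639

Mean ȳ = (1.3 + 0.3 + 9.3 − 0.9 + 3.9 − 6.3 + 4.9 − 6.1 + 5.0 − 3.3)/10 = 0.8100
Numerator Σ_{t=1}^{9}(y_t−ȳ)(y_{t+1}−ȳ) = -149.8671
Denominator Σ(y_t−ȳ)² = 234.5290
r_1 = -149.8671 / 234.5290 = -0.639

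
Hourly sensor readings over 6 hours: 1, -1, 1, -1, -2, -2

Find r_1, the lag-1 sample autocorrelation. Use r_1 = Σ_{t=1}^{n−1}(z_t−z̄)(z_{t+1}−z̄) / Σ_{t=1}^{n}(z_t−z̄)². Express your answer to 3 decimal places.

Mean z̄ = (1 − 1 + 1 − 1 − 2 − 2)/6 = -0.6667
Σ(z_t−z̄)(z_{t+1}−z̄) = (-0.5556) + (-0.5556) + (-0.5556) + (0.4444) + (1.7778) = 0.5556
Denominator Σ(z_t−z̄)² = 9.3333
r_1 = 0.5556 / 9.3333 = 0.060

0.060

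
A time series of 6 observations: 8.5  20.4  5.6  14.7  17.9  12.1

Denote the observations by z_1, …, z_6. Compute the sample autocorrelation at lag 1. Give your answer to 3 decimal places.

-0.624

Mean z̄ = (8.5 + 20.4 + 5.6 + 14.7 + 17.9 + 12.1)/6 = 13.2000
Deviations from mean: -4.7000, 7.2000, -7.6000, 1.5000, 4.7000, -1.1000
Numerator Σ_{t=1}^{5}(z_t−z̄)(z_{t+1}−z̄) = -98.0800
Denominator Σ(z_t−z̄)² = 157.2400
r_1 = -98.0800 / 157.2400 = -0.624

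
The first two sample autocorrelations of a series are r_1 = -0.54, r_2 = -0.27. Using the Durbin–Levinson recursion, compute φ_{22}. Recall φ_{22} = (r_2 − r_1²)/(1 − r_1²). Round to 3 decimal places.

-0.793

φ_{22} = (r_2 − r_1²) / (1 − r_1²)
r_1² = (-0.54)² = 0.2916
Numerator = -0.27 − 0.2916 = -0.5616; denominator = 1 − 0.2916 = 0.7084
φ_{22} = -0.5616 / 0.7084 = -0.793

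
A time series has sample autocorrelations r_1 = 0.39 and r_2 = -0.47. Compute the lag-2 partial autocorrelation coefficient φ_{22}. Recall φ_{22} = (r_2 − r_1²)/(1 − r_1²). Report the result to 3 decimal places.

-0.734

φ_{22} = (r_2 − r_1²) / (1 − r_1²)
r_1² = (0.39)² = 0.1521
Numerator = -0.47 − 0.1521 = -0.6221; denominator = 1 − 0.1521 = 0.8479
φ_{22} = -0.6221 / 0.8479 = -0.734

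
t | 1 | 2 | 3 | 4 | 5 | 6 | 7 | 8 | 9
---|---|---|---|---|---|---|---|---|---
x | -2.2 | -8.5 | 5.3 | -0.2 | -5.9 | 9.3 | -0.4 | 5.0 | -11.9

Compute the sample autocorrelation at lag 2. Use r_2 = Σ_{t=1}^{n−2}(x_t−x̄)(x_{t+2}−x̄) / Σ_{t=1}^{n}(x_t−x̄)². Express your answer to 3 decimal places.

0.044

Mean x̄ = (-2.2 − 8.5 + 5.3 − 0.2 − 5.9 + 9.3 − 0.4 + 5.0 − 11.9)/9 = -1.0556
Σ(x_t−x̄)(x_{t+2}−x̄) = (-7.2736) + (-6.3691) + (-30.7891) + (8.8598) + (-3.1758) + (62.7086) + (-7.1091) = 16.8516
Denominator Σ(x_t−x̄)² = 383.2622
r_2 = 16.8516 / 383.2622 = 0.044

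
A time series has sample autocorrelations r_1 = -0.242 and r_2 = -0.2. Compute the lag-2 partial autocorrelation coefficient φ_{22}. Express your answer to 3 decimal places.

-0.275

φ_{22} = (r_2 − r_1²) / (1 − r_1²)
r_1² = (-0.242)² = 0.058564
Numerator = -0.2 − 0.0586 = -0.2586; denominator = 1 − 0.0586 = 0.9414
φ_{22} = -0.2586 / 0.9414 = -0.275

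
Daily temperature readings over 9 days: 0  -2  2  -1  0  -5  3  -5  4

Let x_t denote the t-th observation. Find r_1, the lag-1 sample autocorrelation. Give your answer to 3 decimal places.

-0.727

Mean x̄ = (0 − 2 + 2 − 1 + 0 − 5 + 3 − 5 + 4)/9 = -0.4444
Numerator Σ_{t=1}^{8}(x_t−x̄)(x_{t+1}−x̄) = -59.7531
Denominator Σ(x_t−x̄)² = 82.2222
r_1 = -59.7531 / 82.2222 = -0.727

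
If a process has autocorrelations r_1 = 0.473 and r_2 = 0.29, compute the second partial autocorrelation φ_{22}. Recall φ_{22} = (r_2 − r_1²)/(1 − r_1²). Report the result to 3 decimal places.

φ_{22} = (r_2 − r_1²) / (1 − r_1²)
r_1² = (0.473)² = 0.223729
Numerator = 0.29 − 0.2237 = 0.0663; denominator = 1 − 0.2237 = 0.7763
φ_{22} = 0.0663 / 0.7763 = 0.085

0.085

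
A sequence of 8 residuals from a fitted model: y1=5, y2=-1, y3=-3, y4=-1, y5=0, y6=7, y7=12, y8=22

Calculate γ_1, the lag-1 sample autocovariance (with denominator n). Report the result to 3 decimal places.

Mean ȳ = (5 − 1 − 3 − 1 + 0 + 7 + 12 + 22)/8 = 5.1250
Deviations: -0.1250, -6.1250, -8.1250, -6.1250, -5.1250, 1.8750, 6.8750, 16.8750
Σ_{t=1}^{7}(y_t−ȳ)(y_{t+1}−ȳ) = 250.9844
γ_1 = 250.9844 / 8 = 31.373

31.373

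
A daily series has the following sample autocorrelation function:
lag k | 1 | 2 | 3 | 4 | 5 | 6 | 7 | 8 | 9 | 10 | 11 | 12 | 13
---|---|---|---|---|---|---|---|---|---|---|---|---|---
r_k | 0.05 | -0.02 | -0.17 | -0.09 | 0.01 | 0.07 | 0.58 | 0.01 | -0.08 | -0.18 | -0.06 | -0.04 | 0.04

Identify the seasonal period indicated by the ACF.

7

The largest autocorrelation is r_7 = 0.58; the remaining lags stay at or below 0.07.
The dominant spike at lag 7 indicates a seasonal period of 7.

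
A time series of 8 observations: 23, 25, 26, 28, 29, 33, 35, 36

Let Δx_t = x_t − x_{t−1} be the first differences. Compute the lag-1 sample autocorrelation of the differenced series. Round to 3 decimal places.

First differences Δx: 2, 1, 2, 1, 4, 2, 1
Mean of differences = 1.8571
Numerator Σ(Δx_t−Δx̄)(Δx_{t+1}−Δx̄) = -2.0204
Denominator Σ(Δx_t−Δx̄)² = 6.8571
r_1(Δx) = -2.0204 / 6.8571 = -0.295

-0.295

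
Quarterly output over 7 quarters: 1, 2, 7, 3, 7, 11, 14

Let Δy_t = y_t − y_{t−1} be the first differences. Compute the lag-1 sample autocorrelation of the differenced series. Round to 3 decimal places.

First differences Δy: 1, 5, -4, 4, 4, 3
Mean of differences = 2.1667
Numerator Σ(Δy_t−Δȳ)(Δy_{t+1}−Δȳ) = -27.1944
Denominator Σ(Δy_t−Δȳ)² = 54.8333
r_1(Δy) = -27.1944 / 54.8333 = -0.496

-0.496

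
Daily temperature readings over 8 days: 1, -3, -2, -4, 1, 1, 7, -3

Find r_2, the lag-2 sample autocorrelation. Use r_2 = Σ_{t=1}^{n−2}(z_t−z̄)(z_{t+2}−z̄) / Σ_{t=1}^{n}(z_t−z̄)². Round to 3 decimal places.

0.077

Mean z̄ = (1 − 3 − 2 − 4 + 1 + 1 + 7 − 3)/8 = -0.2500
Σ(z_t−z̄)(z_{t+2}−z̄) = (-2.1875) + (10.3125) + (-2.1875) + (-4.6875) + (9.0625) + (-3.4375) = 6.8750
Denominator Σ(z_t−z̄)² = 89.5000
r_2 = 6.8750 / 89.5000 = 0.077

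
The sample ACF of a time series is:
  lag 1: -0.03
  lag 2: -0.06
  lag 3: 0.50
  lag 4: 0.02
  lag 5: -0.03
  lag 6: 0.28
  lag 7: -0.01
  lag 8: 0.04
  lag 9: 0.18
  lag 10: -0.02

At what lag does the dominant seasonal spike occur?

3

The largest autocorrelation is r_3 = 0.50, with weaker echoes at lags 6 (0.28) and 9 (0.18); the remaining lags stay at or below 0.04.
The dominant spike at lag 3 indicates a seasonal period of 3.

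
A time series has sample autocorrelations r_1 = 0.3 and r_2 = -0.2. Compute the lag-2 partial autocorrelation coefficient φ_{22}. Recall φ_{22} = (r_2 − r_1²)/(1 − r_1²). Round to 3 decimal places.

φ_{22} = (r_2 − r_1²) / (1 − r_1²)
r_1² = (0.3)² = 0.09
Numerator = -0.2 − 0.0900 = -0.2900; denominator = 1 − 0.0900 = 0.9100
φ_{22} = -0.2900 / 0.9100 = -0.319

-0.319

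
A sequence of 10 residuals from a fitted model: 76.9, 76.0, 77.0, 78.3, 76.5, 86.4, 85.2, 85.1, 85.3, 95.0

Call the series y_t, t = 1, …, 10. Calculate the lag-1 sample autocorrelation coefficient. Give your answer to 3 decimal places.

0.439

Mean ȳ = (76.9 + 76.0 + 77.0 + 78.3 + 76.5 + 86.4 + 85.2 + 85.1 + 85.3 + 95.0)/10 = 82.1700
Numerator Σ_{t=1}^{9}(y_t−ȳ)(y_{t+1}−ȳ) = 153.4051
Denominator Σ(y_t−ȳ)² = 349.7610
r_1 = 153.4051 / 349.7610 = 0.439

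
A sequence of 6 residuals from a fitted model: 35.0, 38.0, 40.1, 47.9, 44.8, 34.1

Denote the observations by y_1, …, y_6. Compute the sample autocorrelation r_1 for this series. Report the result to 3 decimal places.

Mean ȳ = (35.0 + 38.0 + 40.1 + 47.9 + 44.8 + 34.1)/6 = 39.9833
Numerator Σ_{t=1}^{5}(y_t−ȳ)(y_{t+1}−ȳ) = 20.3697
Denominator Σ(y_t−ȳ)² = 149.2683
r_1 = 20.3697 / 149.2683 = 0.136

0.136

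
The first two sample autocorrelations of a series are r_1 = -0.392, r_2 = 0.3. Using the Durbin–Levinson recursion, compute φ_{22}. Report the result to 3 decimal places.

0.173

φ_{22} = (r_2 − r_1²) / (1 − r_1²)
r_1² = (-0.392)² = 0.153664
Numerator = 0.3 − 0.1537 = 0.1463; denominator = 1 − 0.1537 = 0.8463
φ_{22} = 0.1463 / 0.8463 = 0.173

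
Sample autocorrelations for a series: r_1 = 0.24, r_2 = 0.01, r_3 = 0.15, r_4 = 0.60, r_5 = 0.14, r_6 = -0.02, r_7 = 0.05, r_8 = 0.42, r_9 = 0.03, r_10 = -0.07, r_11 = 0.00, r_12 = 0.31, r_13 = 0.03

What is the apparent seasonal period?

4

The largest autocorrelation is r_4 = 0.60, with weaker echoes at lags 8 (0.42) and 12 (0.31); the remaining lags stay at or below 0.24. The elevated value at lag 1 (0.24), dropping to 0.01 at lag 2, reflects decaying short-term dependence rather than seasonality.
The dominant spike at lag 4 indicates a seasonal period of 4.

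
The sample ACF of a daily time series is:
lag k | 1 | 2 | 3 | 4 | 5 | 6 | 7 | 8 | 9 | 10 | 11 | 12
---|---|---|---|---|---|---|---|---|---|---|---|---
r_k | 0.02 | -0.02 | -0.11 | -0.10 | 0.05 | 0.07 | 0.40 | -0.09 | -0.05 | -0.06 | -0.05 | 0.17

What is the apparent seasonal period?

The largest autocorrelation is r_7 = 0.40; the remaining lags stay at or below 0.17.
The dominant spike at lag 7 indicates a seasonal period of 7.

7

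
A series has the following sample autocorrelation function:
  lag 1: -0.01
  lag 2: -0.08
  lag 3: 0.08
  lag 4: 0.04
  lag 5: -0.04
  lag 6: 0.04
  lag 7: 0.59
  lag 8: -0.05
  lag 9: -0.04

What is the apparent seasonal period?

The largest autocorrelation is r_7 = 0.59; the remaining lags stay at or below 0.08.
The dominant spike at lag 7 indicates a seasonal period of 7.

7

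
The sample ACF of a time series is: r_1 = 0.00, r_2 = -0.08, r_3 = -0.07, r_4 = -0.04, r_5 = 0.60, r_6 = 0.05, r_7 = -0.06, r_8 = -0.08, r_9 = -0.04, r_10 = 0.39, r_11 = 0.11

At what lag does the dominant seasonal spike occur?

The largest autocorrelation is r_5 = 0.60, with a weaker echo at lag 10 (0.39); the remaining lags stay at or below 0.11.
The dominant spike at lag 5 indicates a seasonal period of 5.

5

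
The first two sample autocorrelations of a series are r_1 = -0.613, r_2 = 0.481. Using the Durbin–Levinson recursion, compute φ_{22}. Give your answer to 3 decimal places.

0.169

φ_{22} = (r_2 − r_1²) / (1 − r_1²)
r_1² = (-0.613)² = 0.375769
Numerator = 0.481 − 0.3758 = 0.1052; denominator = 1 − 0.3758 = 0.6242
φ_{22} = 0.1052 / 0.6242 = 0.169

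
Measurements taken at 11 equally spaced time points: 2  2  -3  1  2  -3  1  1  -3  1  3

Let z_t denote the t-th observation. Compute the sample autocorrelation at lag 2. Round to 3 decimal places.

-0.471

Mean z̄ = (2 + 2 − 3 + 1 + 2 − 3 + 1 + 1 − 3 + 1 + 3)/11 = 0.3636
Numerator Σ_{t=1}^{9}(z_t−z̄)(z_{t+2}−z̄) = -23.8099
Denominator Σ(z_t−z̄)² = 50.5455
r_2 = -23.8099 / 50.5455 = -0.471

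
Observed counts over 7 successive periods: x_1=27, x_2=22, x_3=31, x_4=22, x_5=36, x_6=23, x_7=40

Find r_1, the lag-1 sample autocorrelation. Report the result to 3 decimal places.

-0.559

Mean x̄ = (27 + 22 + 31 + 22 + 36 + 23 + 40)/7 = 28.7143
Σ(x_t−x̄)(x_{t+1}−x̄) = (11.5102) + (-15.3469) + (-15.3469) + (-48.9184) + (-41.6327) + (-64.4898) = -174.2245
Denominator Σ(x_t−x̄)² = 311.4286
r_1 = -174.2245 / 311.4286 = -0.559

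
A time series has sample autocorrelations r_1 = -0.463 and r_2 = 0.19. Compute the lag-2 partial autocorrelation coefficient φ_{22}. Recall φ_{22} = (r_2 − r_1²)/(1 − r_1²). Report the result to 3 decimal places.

φ_{22} = (r_2 − r_1²) / (1 − r_1²)
r_1² = (-0.463)² = 0.214369
Numerator = 0.19 − 0.2144 = -0.0244; denominator = 1 − 0.2144 = 0.7856
φ_{22} = -0.0244 / 0.7856 = -0.031

-0.031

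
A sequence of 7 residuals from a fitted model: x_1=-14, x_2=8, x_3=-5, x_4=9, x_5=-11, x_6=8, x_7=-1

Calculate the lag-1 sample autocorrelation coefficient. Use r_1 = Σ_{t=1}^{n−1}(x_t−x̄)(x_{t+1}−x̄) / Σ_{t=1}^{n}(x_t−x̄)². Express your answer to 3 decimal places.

Mean x̄ = (-14 + 8 − 5 + 9 − 11 + 8 − 1)/7 = -0.8571
Deviations from mean: -13.1429, 8.8571, -4.1429, 9.8571, -10.1429, 8.8571, -0.1429
Σ(x_t−x̄)(x_{t+1}−x̄) = (-116.4082) + (-36.6939) + (-40.8367) + (-99.9796) + (-89.8367) + (-1.2653) = -385.0204
Denominator Σ(x_t−x̄)² = 546.8571
r_1 = -385.0204 / 546.8571 = -0.704

-0.704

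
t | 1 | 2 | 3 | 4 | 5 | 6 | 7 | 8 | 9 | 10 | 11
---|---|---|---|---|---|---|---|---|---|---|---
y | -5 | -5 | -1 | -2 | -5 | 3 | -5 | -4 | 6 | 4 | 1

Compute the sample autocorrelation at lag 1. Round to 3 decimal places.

Mean ȳ = (-5 − 5 − 1 − 2 − 5 + 3 − 5 − 4 + 6 + 4 + 1)/11 = -1.1818
Numerator Σ_{t=1}^{10}(y_t−ȳ)(y_{t+1}−ȳ) = 23.9669
Denominator Σ(y_t−ȳ)² = 167.6364
r_1 = 23.9669 / 167.6364 = 0.143

0.143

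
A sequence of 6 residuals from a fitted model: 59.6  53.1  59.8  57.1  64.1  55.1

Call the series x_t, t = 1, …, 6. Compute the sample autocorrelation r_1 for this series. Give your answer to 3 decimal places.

Mean x̄ = (59.6 + 53.1 + 59.8 + 57.1 + 64.1 + 55.1)/6 = 58.1333
Σ(x_t−x̄)(x_{t+1}−x̄) = (-7.3822) + (-8.3889) + (-1.7222) + (-6.1656) + (-18.0989) = -41.7578
Denominator Σ(x_t−x̄)² = 76.1333
r_1 = -41.7578 / 76.1333 = -0.548

-0.548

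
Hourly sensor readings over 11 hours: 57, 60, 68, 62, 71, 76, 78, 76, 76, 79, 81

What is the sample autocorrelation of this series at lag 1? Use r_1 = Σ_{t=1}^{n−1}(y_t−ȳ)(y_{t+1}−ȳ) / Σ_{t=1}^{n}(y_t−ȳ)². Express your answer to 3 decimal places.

0.615

Mean ȳ = (57 + 60 + 68 + 62 + 71 + 76 + 78 + 76 + 76 + 79 + 81)/11 = 71.2727
Numerator Σ_{t=1}^{10}(y_t−ȳ)(y_{t+1}−ȳ) = 427.0165
Denominator Σ(y_t−ȳ)² = 694.1818
r_1 = 427.0165 / 694.1818 = 0.615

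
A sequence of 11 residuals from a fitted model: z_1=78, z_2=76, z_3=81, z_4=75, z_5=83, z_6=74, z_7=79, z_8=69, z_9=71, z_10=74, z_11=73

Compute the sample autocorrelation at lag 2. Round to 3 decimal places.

Mean z̄ = (78 + 76 + 81 + 75 + 83 + 74 + 79 + 69 + 71 + 74 + 73)/11 = 75.7273
Numerator Σ_{t=1}^{9}(z_t−z̄)(z_{t+2}−z̄) = 95.8512
Denominator Σ(z_t−z̄)² = 178.1818
r_2 = 95.8512 / 178.1818 = 0.538

0.538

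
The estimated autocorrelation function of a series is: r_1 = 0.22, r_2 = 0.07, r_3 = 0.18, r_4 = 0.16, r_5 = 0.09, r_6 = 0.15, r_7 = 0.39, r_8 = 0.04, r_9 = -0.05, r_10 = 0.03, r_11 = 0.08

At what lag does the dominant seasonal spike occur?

7

The largest autocorrelation is r_7 = 0.39; the remaining lags stay at or below 0.22. The elevated value at lag 1 (0.22), dropping to 0.07 at lag 2, reflects decaying short-term dependence rather than seasonality.
The dominant spike at lag 7 indicates a seasonal period of 7.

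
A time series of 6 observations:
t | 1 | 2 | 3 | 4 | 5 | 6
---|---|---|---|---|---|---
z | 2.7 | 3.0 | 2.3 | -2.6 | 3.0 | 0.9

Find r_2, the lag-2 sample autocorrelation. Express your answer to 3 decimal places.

Mean z̄ = (2.7 + 3.0 + 2.3 − 2.6 + 3.0 + 0.9)/6 = 1.5500
Deviations from mean: 1.1500, 1.4500, 0.7500, -4.1500, 1.4500, -0.6500
Σ(z_t−z̄)(z_{t+2}−z̄) = (0.8625) + (-6.0175) + (1.0875) + (2.6975) = -1.3700
Denominator Σ(z_t−z̄)² = 23.7350
r_2 = -1.3700 / 23.7350 = -0.058

-0.058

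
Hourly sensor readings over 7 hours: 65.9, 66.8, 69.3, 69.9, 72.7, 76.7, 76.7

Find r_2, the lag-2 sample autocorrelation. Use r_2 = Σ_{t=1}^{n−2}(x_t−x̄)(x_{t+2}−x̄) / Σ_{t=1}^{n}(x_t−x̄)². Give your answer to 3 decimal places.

0.121

Mean x̄ = (65.9 + 66.8 + 69.3 + 69.9 + 72.7 + 76.7 + 76.7)/7 = 71.1429
Deviations from mean: -5.2429, -4.3429, -1.8429, -1.2429, 1.5571, 5.5571, 5.5571
Σ(x_t−x̄)(x_{t+2}−x̄) = (9.6618) + (5.3976) + (-2.8696) + (-6.9067) + (8.6533) = 13.9363
Denominator Σ(x_t−x̄)² = 115.4771
r_2 = 13.9363 / 115.4771 = 0.121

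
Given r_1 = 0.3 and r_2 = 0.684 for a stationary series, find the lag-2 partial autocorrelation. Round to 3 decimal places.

φ_{22} = (r_2 − r_1²) / (1 − r_1²)
r_1² = (0.3)² = 0.09
Numerator = 0.684 − 0.0900 = 0.5940; denominator = 1 − 0.0900 = 0.9100
φ_{22} = 0.5940 / 0.9100 = 0.653

0.653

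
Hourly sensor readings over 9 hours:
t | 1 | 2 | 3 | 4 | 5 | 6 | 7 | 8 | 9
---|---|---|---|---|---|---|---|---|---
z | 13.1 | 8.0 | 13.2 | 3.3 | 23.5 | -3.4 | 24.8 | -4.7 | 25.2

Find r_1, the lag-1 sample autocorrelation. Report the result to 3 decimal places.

-0.871

Mean z̄ = (13.1 + 8.0 + 13.2 + 3.3 + 23.5 − 3.4 + 24.8 − 4.7 + 25.2)/9 = 11.4444
Numerator Σ_{t=1}^{8}(z_t−z̄)(z_{t+1}−z̄) = -939.1409
Denominator Σ(z_t−z̄)² = 1077.9422
r_1 = -939.1409 / 1077.9422 = -0.871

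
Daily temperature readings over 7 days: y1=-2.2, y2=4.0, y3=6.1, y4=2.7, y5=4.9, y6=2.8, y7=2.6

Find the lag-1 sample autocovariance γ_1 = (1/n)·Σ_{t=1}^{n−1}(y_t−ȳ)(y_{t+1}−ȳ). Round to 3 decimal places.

-0.546

Mean ȳ = (-2.2 + 4.0 + 6.1 + 2.7 + 4.9 + 2.8 + 2.6)/7 = 2.9857
Deviations: -5.1857, 1.0143, 3.1143, -0.2857, 1.9143, -0.1857, -0.3857
Σ_{t=1}^{6}(y_t−ȳ)(y_{t+1}−ȳ) = -3.8216
γ_1 = -3.8216 / 7 = -0.546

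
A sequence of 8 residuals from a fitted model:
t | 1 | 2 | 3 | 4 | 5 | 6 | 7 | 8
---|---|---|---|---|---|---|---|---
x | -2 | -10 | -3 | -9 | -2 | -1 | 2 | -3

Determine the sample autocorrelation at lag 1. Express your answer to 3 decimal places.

-0.033

Mean x̄ = (-2 − 10 − 3 − 9 − 2 − 1 + 2 − 3)/8 = -3.5000
Numerator Σ_{t=1}^{7}(x_t−x̄)(x_{t+1}−x̄) = -3.7500
Denominator Σ(x_t−x̄)² = 114.0000
r_1 = -3.7500 / 114.0000 = -0.033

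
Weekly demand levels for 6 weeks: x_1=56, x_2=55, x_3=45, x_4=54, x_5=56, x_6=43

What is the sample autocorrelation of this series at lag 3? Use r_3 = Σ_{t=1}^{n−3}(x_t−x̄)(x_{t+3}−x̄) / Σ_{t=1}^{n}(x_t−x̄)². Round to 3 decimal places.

Mean x̄ = (56 + 55 + 45 + 54 + 56 + 43)/6 = 51.5000
Deviations from mean: 4.5000, 3.5000, -6.5000, 2.5000, 4.5000, -8.5000
Numerator Σ_{t=1}^{3}(x_t−x̄)(x_{t+3}−x̄) = 82.2500
Denominator Σ(x_t−x̄)² = 173.5000
r_3 = 82.2500 / 173.5000 = 0.474

0.474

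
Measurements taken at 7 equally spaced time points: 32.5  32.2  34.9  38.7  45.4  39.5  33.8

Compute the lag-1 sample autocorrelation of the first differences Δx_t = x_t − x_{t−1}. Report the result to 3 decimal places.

0.205

First differences Δx: -0.3, 2.7, 3.8, 6.7, -5.9, -5.7
Mean of differences = 0.2167
Numerator Σ(Δx_t−Δx̄)(Δx_{t+1}−Δx̄) = 27.3814
Denominator Σ(Δx_t−Δx̄)² = 133.7283
r_1(Δx) = 27.3814 / 133.7283 = 0.205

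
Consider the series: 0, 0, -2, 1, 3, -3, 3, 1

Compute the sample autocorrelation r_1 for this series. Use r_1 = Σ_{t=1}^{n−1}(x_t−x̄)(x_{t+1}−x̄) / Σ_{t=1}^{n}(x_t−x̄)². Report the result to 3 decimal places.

-0.467

Mean x̄ = (0 + 0 − 2 + 1 + 3 − 3 + 3 + 1)/8 = 0.3750
Deviations from mean: -0.3750, -0.3750, -2.3750, 0.6250, 2.6250, -3.3750, 2.6250, 0.6250
Numerator Σ_{t=1}^{7}(x_t−x̄)(x_{t+1}−x̄) = -14.8906
Denominator Σ(x_t−x̄)² = 31.8750
r_1 = -14.8906 / 31.8750 = -0.467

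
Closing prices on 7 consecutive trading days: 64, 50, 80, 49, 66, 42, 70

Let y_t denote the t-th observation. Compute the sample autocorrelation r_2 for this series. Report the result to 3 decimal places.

Mean ȳ = (64 + 50 + 80 + 49 + 66 + 42 + 70)/7 = 60.1429
Deviations from mean: 3.8571, -10.1429, 19.8571, -11.1429, 5.8571, -18.1429, 9.8571
Numerator Σ_{t=1}^{5}(y_t−ȳ)(y_{t+2}−ȳ) = 565.8163
Denominator Σ(y_t−ȳ)² = 1096.8571
r_2 = 565.8163 / 1096.8571 = 0.516

0.516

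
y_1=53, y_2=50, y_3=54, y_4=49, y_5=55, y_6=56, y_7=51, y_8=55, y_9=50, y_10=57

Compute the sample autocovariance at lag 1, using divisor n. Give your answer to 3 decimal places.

-3.700

Mean ȳ = (53 + 50 + 54 + 49 + 55 + 56 + 51 + 55 + 50 + 57)/10 = 53.0000
Σ_{t=1}^{9}(y_t−ȳ)(y_{t+1}−ȳ) = -37.0000
γ_1 = -37.0000 / 10 = -3.700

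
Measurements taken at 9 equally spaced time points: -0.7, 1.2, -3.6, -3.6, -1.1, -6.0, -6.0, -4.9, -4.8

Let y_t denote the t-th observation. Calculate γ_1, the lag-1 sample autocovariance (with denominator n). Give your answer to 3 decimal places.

1.986

Mean ȳ = (-0.7 + 1.2 − 3.6 − 3.6 − 1.1 − 6.0 − 6.0 − 4.9 − 4.8)/9 = -3.2778
Σ_{t=1}^{8}(y_t−ȳ)(y_{t+1}−ȳ) = 17.8695
γ_1 = 17.8695 / 9 = 1.986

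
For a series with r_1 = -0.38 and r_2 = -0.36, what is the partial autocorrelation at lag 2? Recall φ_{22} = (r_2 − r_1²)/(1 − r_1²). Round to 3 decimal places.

φ_{22} = (r_2 − r_1²) / (1 − r_1²)
r_1² = (-0.38)² = 0.1444
Numerator = -0.36 − 0.1444 = -0.5044; denominator = 1 − 0.1444 = 0.8556
φ_{22} = -0.5044 / 0.8556 = -0.590

-0.590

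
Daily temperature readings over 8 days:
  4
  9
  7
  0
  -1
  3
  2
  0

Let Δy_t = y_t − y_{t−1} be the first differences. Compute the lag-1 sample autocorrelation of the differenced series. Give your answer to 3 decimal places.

First differences Δy: 5, -2, -7, -1, 4, -1, -2
Mean of differences = -0.5714
Numerator Σ(Δy_t−Δȳ)(Δy_{t+1}−Δȳ) = 0.6735
Denominator Σ(Δy_t−Δȳ)² = 97.7143
r_1(Δy) = 0.6735 / 97.7143 = 0.007

0.007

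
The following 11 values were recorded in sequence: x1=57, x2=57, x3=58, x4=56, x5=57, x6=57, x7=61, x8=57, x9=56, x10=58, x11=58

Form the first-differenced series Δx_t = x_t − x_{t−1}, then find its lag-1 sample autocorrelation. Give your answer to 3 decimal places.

-0.422

First differences Δx: 0, 1, -2, 1, 0, 4, -4, -1, 2, 0
Mean of differences = 0.1000
Numerator Σ(Δx_t−Δx̄)(Δx_{t+1}−Δx̄) = -18.1100
Denominator Σ(Δx_t−Δx̄)² = 42.9000
r_1(Δx) = -18.1100 / 42.9000 = -0.422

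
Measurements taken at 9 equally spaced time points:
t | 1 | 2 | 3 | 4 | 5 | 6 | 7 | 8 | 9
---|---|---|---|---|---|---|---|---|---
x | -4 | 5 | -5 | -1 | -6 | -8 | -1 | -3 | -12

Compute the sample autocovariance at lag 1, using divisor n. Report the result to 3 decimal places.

-3.112

Mean x̄ = (-4 + 5 − 5 − 1 − 6 − 8 − 1 − 3 − 12)/9 = -3.8889
Σ_{t=1}^{8}(x_t−x̄)(x_{t+1}−x̄) = -28.0123
γ_1 = -28.0123 / 9 = -3.112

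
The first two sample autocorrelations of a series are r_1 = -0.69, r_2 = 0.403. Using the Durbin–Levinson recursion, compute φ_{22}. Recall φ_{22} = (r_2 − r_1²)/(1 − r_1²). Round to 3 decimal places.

φ_{22} = (r_2 − r_1²) / (1 − r_1²)
r_1² = (-0.69)² = 0.4761
Numerator = 0.403 − 0.4761 = -0.0731; denominator = 1 − 0.4761 = 0.5239
φ_{22} = -0.0731 / 0.5239 = -0.140

-0.140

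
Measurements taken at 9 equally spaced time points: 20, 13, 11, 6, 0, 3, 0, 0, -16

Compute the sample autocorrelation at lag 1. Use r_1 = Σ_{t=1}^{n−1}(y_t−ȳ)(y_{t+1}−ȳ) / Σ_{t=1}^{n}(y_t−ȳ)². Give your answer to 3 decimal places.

0.377

Mean ȳ = (20 + 13 + 11 + 6 + 0 + 3 + 0 + 0 − 16)/9 = 4.1111
Numerator Σ_{t=1}^{8}(y_t−ȳ)(y_{t+1}−ȳ) = 316.4321
Denominator Σ(y_t−ȳ)² = 838.8889
r_1 = 316.4321 / 838.8889 = 0.377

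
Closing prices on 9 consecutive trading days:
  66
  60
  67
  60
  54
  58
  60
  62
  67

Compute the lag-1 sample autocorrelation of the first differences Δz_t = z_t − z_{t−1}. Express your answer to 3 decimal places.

First differences Δz: -6, 7, -7, -6, 4, 2, 2, 5
Mean of differences = 0.1250
Numerator Σ(Δz_t−Δz̄)(Δz_{t+1}−Δz̄) = -51.2656
Denominator Σ(Δz_t−Δz̄)² = 218.8750
r_1(Δz) = -51.2656 / 218.8750 = -0.234

-0.234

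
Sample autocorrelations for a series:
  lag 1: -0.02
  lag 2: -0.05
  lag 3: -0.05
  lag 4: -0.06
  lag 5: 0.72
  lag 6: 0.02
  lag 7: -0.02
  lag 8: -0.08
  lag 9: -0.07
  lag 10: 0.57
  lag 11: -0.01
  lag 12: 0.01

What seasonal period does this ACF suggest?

The largest autocorrelation is r_5 = 0.72, with a weaker echo at lag 10 (0.57); the remaining lags stay at or below 0.02.
The dominant spike at lag 5 indicates a seasonal period of 5.

5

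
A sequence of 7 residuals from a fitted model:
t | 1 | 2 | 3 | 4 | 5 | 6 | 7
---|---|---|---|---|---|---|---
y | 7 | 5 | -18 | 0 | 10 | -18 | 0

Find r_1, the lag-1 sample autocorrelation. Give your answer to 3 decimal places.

-0.354

Mean ȳ = (7 + 5 − 18 + 0 + 10 − 18 + 0)/7 = -2.0000
Deviations from mean: 9.0000, 7.0000, -16.0000, 2.0000, 12.0000, -16.0000, 2.0000
Numerator Σ_{t=1}^{6}(y_t−ȳ)(y_{t+1}−ȳ) = -281.0000
Denominator Σ(y_t−ȳ)² = 794.0000
r_1 = -281.0000 / 794.0000 = -0.354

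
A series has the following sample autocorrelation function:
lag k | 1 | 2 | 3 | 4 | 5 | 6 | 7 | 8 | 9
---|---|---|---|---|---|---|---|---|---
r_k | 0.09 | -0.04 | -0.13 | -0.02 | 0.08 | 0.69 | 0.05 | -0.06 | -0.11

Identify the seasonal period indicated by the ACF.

6

The largest autocorrelation is r_6 = 0.69; the remaining lags stay at or below 0.09.
The dominant spike at lag 6 indicates a seasonal period of 6.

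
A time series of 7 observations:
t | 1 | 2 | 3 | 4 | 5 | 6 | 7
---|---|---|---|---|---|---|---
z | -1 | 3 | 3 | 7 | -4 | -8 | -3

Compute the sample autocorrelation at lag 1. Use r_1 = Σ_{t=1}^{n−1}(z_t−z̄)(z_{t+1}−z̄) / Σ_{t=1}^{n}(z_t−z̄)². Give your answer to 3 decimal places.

Mean z̄ = (-1 + 3 + 3 + 7 − 4 − 8 − 3)/7 = -0.4286
Deviations from mean: -0.5714, 3.4286, 3.4286, 7.4286, -3.5714, -7.5714, -2.5714
Numerator Σ_{t=1}^{6}(z_t−z̄)(z_{t+1}−z̄) = 55.2449
Denominator Σ(z_t−z̄)² = 155.7143
r_1 = 55.2449 / 155.7143 = 0.355

0.355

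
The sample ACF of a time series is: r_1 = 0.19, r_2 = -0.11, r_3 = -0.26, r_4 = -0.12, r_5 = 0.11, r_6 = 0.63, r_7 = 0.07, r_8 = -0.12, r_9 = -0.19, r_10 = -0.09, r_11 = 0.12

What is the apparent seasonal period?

The largest autocorrelation is r_6 = 0.63; the remaining lags stay at or below 0.19.
The dominant spike at lag 6 indicates a seasonal period of 6.

6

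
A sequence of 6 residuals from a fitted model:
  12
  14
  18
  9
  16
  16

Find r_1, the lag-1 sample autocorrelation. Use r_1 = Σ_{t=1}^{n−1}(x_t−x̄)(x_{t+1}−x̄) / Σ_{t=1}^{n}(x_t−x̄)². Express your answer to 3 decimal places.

-0.496

Mean x̄ = (12 + 14 + 18 + 9 + 16 + 16)/6 = 14.1667
Deviations from mean: -2.1667, -0.1667, 3.8333, -5.1667, 1.8333, 1.8333
Numerator Σ_{t=1}^{5}(x_t−x̄)(x_{t+1}−x̄) = -26.1944
Denominator Σ(x_t−x̄)² = 52.8333
r_1 = -26.1944 / 52.8333 = -0.496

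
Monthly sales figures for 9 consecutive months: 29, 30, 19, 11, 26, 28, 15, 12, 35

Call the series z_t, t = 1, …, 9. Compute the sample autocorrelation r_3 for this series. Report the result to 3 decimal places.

Mean z̄ = (29 + 30 + 19 + 11 + 26 + 28 + 15 + 12 + 35)/9 = 22.7778
Σ(z_t−z̄)(z_{t+3}−z̄) = (-73.2840) + (23.2716) + (-19.7284) + (91.6049) + (-34.7284) + (63.8272) = 50.9630
Denominator Σ(z_t−z̄)² = 607.5556
r_3 = 50.9630 / 607.5556 = 0.084

0.084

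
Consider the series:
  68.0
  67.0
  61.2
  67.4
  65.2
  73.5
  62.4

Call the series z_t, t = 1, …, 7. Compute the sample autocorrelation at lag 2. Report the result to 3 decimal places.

Mean z̄ = (68.0 + 67.0 + 61.2 + 67.4 + 65.2 + 73.5 + 62.4)/7 = 66.3857
Deviations from mean: 1.6143, 0.6143, -5.1857, 1.0143, -1.1857, 7.1143, -3.9857
Σ(z_t−z̄)(z_{t+2}−z̄) = (-8.3712) + (0.6231) + (6.1488) + (7.2159) + (4.7259) = 10.3424
Denominator Σ(z_t−z̄)² = 98.8086
r_2 = 10.3424 / 98.8086 = 0.105

0.105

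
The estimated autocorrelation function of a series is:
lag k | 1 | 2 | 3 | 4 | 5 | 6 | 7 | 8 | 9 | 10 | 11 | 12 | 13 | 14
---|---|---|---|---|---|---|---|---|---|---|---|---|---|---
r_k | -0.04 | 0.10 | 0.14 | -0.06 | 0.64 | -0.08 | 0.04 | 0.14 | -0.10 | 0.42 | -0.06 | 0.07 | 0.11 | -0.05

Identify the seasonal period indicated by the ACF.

5

The largest autocorrelation is r_5 = 0.64, with a weaker echo at lag 10 (0.42); the remaining lags stay at or below 0.14.
The dominant spike at lag 5 indicates a seasonal period of 5.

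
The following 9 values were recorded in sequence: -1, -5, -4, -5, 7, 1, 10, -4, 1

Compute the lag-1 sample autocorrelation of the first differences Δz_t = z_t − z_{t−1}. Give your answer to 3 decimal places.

First differences Δz: -4, 1, -1, 12, -6, 9, -14, 5
Mean of differences = 0.2500
Numerator Σ(Δz_t−Δz̄)(Δz_{t+1}−Δz̄) = -339.3125
Denominator Σ(Δz_t−Δz̄)² = 499.5000
r_1(Δz) = -339.3125 / 499.5000 = -0.679

-0.679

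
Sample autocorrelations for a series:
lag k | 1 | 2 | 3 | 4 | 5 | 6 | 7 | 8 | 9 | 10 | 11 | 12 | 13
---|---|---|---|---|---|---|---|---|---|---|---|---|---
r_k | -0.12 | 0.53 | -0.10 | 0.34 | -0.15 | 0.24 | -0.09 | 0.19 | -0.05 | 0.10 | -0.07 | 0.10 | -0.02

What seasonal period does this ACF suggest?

2

The largest autocorrelation is r_2 = 0.53, with weaker echoes at lags 4 (0.34), 6 (0.24) and 8 (0.19); the remaining lags stay at or below 0.10.
The dominant spike at lag 2 indicates a seasonal period of 2.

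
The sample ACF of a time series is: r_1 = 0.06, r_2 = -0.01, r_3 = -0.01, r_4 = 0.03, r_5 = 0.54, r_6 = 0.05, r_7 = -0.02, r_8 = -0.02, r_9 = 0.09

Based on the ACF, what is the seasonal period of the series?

The largest autocorrelation is r_5 = 0.54; the remaining lags stay at or below 0.09.
The dominant spike at lag 5 indicates a seasonal period of 5.

5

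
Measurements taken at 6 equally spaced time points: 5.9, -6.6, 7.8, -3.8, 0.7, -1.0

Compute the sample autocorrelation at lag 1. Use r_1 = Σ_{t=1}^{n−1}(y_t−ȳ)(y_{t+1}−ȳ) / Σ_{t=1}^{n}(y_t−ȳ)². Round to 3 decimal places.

Mean ȳ = (5.9 − 6.6 + 7.8 − 3.8 + 0.7 − 1.0)/6 = 0.5000
Deviations from mean: 5.4000, -7.1000, 7.3000, -4.3000, 0.2000, -1.5000
Numerator Σ_{t=1}^{5}(y_t−ȳ)(y_{t+1}−ȳ) = -122.7200
Denominator Σ(y_t−ȳ)² = 153.6400
r_1 = -122.7200 / 153.6400 = -0.799

-0.799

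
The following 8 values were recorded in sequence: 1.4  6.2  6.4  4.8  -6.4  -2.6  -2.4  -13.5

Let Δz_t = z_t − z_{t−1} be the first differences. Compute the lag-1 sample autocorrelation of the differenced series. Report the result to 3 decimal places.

First differences Δz: 4.8, 0.2, -1.6, -11.2, 3.8, 0.2, -11.1
Mean of differences = -2.1286
Numerator Σ(Δz_t−Δz̄)(Δz_{t+1}−Δz̄) = -48.2965
Denominator Σ(Δz_t−Δz̄)² = 257.0543
r_1(Δz) = -48.2965 / 257.0543 = -0.188

-0.188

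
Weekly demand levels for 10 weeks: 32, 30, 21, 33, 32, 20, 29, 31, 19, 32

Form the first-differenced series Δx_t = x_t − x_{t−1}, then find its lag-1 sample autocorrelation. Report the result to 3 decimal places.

-0.466

First differences Δx: -2, -9, 12, -1, -12, 9, 2, -12, 13
Mean of differences = 0.0000
Numerator Σ(Δx_t−Δx̄)(Δx_{t+1}−Δx̄) = -360.0000
Denominator Σ(Δx_t−Δx̄)² = 772.0000
r_1(Δx) = -360.0000 / 772.0000 = -0.466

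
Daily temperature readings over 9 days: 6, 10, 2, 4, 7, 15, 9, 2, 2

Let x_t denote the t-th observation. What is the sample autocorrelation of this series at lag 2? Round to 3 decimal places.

Mean x̄ = (6 + 10 + 2 + 4 + 7 + 15 + 9 + 2 + 2)/9 = 6.3333
Numerator Σ_{t=1}^{7}(x_t−x̄)(x_{t+2}−x̄) = -77.5556
Denominator Σ(x_t−x̄)² = 158.0000
r_2 = -77.5556 / 158.0000 = -0.491

-0.491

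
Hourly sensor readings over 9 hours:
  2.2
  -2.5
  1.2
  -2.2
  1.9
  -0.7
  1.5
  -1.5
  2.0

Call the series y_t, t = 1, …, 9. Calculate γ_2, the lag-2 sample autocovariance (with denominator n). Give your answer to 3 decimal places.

Mean ȳ = (2.2 − 2.5 + 1.2 − 2.2 + 1.9 − 0.7 + 1.5 − 1.5 + 2.0)/9 = 0.2111
Σ_{t=1}^{7}(y_t−ȳ)(y_{t+2}−ȳ) = 18.4120
γ_2 = 18.4120 / 9 = 2.046

2.046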